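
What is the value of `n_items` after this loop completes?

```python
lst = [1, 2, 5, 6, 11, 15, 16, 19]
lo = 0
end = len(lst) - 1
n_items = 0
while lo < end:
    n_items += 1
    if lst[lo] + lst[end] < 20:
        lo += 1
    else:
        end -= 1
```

Steps to find pair summing to 20
`n_items` takes the values: 0 → 1 → 2 → 3 → 4 → 5 → 6 → 7

Answer: 7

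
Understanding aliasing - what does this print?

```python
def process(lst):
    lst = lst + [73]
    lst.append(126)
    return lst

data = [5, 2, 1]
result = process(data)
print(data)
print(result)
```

Key concept: rebinding parameter vs mutation.
Step by step:
`data = [5, 2, 1]` → data = [5, 2, 1]
`result = process(data)` → result = [5, 2, 1, 73, 126]
`print(data)` → prints [5, 2, 1]
`print(result)` → prints [5, 2, 1, 73, 126]

Answer:
[5, 2, 1]
[5, 2, 1, 73, 126]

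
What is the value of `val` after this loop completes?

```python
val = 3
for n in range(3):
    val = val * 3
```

Multiply by 3, 3 times: 3 * 3^3 = 81
`val` takes the values: 3 → 9 → 27 → 81

Answer: 81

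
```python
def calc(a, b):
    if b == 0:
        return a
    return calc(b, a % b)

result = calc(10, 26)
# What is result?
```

calc(10, 26) -> calc(26, 10) -> calc(10, 6) -> calc(6, 4) -> calc(4, 2) -> calc(2, 0) -> 2

Answer: 2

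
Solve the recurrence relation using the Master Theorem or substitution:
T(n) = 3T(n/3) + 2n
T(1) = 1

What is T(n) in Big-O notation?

By Master Theorem: a=3, b=3, f(n)=2n. Since log_3(3) = 1 and f(n) = Θ(n^1), Case 2 applies. T(n) = O(n log n).

Answer: O(n log n)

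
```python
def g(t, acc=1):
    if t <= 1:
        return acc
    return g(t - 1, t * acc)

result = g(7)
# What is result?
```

Accumulator trace (n, acc): (7, 1) -> (6, 7) -> (5, 42) -> (4, 210) -> (3, 840) -> (2, 2520) -> (1, 5040) -> return 5040

Answer: 5040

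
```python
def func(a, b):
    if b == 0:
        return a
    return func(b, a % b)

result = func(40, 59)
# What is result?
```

func(40, 59) -> func(59, 40) -> func(40, 19) -> func(19, 2) -> func(2, 1) -> func(1, 0) -> 1

Answer: 1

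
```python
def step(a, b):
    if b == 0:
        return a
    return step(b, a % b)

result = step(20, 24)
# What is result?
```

step(20, 24) -> step(24, 20) -> step(20, 4) -> step(4, 0) -> 4

Answer: 4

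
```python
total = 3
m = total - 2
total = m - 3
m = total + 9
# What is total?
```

Trace:
`total = 3` → total = 3
`m = total - 2` → m = 1
`total = m - 3` → total = -2
`m = total + 9` → m = 7
So total = -2

Answer: -2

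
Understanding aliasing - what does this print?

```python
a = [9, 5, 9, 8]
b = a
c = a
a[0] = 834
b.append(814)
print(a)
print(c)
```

Key concept: multiple aliases.
Step by step:
`a = [9, 5, 9, 8]` → a = [9, 5, 9, 8]
`b = a` → b = [9, 5, 9, 8] (same object as a)
`c = a` → c = [9, 5, 9, 8] (same object as a, b)
`a[0] = 834` → a = [834, 5, 9, 8] (same object as b, c); b = [834, 5, 9, 8] (same object as a, c); c = [834, 5, 9, 8] (same object as a, b)
`b.append(814)` → a = [834, 5, 9, 8, 814] (same object as b, c); b = [834, 5, 9, 8, 814] (same object as a, c); c = [834, 5, 9, 8, 814] (same object as a, b)
`print(a)` → prints [834, 5, 9, 8, 814]
`print(c)` → prints [834, 5, 9, 8, 814]

Answer:
[834, 5, 9, 8, 814]
[834, 5, 9, 8, 814]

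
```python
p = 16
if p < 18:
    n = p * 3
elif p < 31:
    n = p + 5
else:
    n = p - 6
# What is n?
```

Trace:
`p = 16` → p = 16
`if p < 18: ...` → p < 18 is True → n = 48
So n = 48

Answer: 48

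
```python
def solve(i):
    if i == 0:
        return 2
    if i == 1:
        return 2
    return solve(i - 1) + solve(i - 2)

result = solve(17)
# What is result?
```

Build up from base cases: solve(0)=2, solve(1)=2, solve(2)=4, solve(3)=6, solve(4)=10, solve(5)=16, solve(6)=26, ..., solve(17)=5168

Answer: 5168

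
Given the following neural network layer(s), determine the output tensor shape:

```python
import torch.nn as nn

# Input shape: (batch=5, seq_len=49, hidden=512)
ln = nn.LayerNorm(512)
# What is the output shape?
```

Input: (5, 49, 512) -> Output: (5, 49, 512)

Answer: (5, 49, 512)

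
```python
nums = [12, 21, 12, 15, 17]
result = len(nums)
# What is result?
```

Trace:
`nums = [12, 21, 12, 15, 17]` → nums = [12, 21, 12, 15, 17]
`result = len(nums)` → result = 5
So result = 5

Answer: 5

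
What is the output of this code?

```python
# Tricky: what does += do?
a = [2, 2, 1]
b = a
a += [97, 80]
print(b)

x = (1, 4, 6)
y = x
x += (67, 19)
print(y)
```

Key concept: += behavior differs for mutable vs immutable.
Step by step:
`a = [2, 2, 1]` → a = [2, 2, 1]
`b = a` → b = [2, 2, 1] (same object as a)
`a += [97, 80]` → a = [2, 2, 1, 97, 80] (same object as b); b = [2, 2, 1, 97, 80] (same object as a)
`print(b)` → prints [2, 2, 1, 97, 80]
`x = (1, 4, 6)` → x = (1, 4, 6)
`y = x` → y = (1, 4, 6)
`x += (67, 19)` → x = (1, 4, 6, 67, 19)
`print(y)` → prints (1, 4, 6)

Answer:
[2, 2, 1, 97, 80]
(1, 4, 6)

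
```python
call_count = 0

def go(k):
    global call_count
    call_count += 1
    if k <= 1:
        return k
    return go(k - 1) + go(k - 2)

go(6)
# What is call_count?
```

Calls(k) = 1 + Calls(k-1) + Calls(k-2); Calls(0)=Calls(1)=1. For k=6 this gives 25.

Answer: 25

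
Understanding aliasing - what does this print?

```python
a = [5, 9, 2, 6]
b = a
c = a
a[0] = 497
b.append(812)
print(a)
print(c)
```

Key concept: multiple aliases.
Step by step:
`a = [5, 9, 2, 6]` → a = [5, 9, 2, 6]
`b = a` → b = [5, 9, 2, 6] (same object as a)
`c = a` → c = [5, 9, 2, 6] (same object as a, b)
`a[0] = 497` → a = [497, 9, 2, 6] (same object as b, c); b = [497, 9, 2, 6] (same object as a, c); c = [497, 9, 2, 6] (same object as a, b)
`b.append(812)` → a = [497, 9, 2, 6, 812] (same object as b, c); b = [497, 9, 2, 6, 812] (same object as a, c); c = [497, 9, 2, 6, 812] (same object as a, b)
`print(a)` → prints [497, 9, 2, 6, 812]
`print(c)` → prints [497, 9, 2, 6, 812]

Answer:
[497, 9, 2, 6, 812]
[497, 9, 2, 6, 812]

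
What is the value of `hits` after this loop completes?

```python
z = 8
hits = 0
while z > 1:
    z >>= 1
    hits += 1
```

Count right shifts until 1
`hits` takes the values: 0 → 1 → 2 → 3

Answer: 3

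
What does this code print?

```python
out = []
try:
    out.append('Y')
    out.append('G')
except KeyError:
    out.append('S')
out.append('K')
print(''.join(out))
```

Execution trace: 'Y' (try body) → 'G' (try body, no exception) → 'K' (after the try/except). Output: YGK

Answer: YGK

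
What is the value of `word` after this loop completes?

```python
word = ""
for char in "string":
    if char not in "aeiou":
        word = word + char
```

Remove vowels from 'string'
`word` takes the values: "" → "s" → "st" → "str" → "strn" → "strng"

Answer: "strng"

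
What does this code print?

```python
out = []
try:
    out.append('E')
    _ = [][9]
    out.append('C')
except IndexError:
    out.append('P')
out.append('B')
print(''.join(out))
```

Execution trace: 'E' (try body) → 'P' (except IndexError) → 'B' (after the try/except). Output: EPB

Answer: EPB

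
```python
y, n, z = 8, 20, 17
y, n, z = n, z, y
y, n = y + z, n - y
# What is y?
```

Trace:
`y, n, z = 8, 20, 17` → y = 8; n = 20; z = 17
`y, n, z = n, z, y` → y = 20; n = 17; z = 8
`y, n = y + z, n - y` → y = 28; n = -3
So y = 28

Answer: 28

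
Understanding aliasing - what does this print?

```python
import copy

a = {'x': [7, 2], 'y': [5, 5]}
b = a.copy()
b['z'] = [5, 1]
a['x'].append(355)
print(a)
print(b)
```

Key concept: shallow copy of dict with mutable values.
Step by step:
`a = {'x': [7, 2], 'y': [5, 5]}` → a = {'x': [7, 2], 'y': [5, 5]}
`b = a.copy()` → b = {'x': [7, 2], 'y': [5, 5]}
`b['z'] = [5, 1]` → b = {'x': [7, 2], 'y': [5, 5], 'z': [5, 1]}
`a['x'].append(355)` → a = {'x': [7, 2, 355], 'y': [5, 5]}; b = {'x': [7, 2, 355], 'y': [5, 5], 'z': [5, 1]}
`print(a)` → prints {'x': [7, 2, 355], 'y': [5, 5]}
`print(b)` → prints {'x': [7, 2, 355], 'y': [5, 5], 'z': [5, 1]}

Answer:
{'x': [7, 2, 355], 'y': [5, 5]}
{'x': [7, 2, 355], 'y': [5, 5], 'z': [5, 1]}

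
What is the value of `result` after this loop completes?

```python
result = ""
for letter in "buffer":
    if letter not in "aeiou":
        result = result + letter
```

Remove vowels from 'buffer'
`result` takes the values: "" → "b" → "bf" → "bff" → "bffr"

Answer: "bffr"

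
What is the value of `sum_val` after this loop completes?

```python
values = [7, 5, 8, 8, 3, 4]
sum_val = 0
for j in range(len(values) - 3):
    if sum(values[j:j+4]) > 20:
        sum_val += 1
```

Count windows with sum > 20
`sum_val` takes the values: 0 → 1 → 2 → 3

Answer: 3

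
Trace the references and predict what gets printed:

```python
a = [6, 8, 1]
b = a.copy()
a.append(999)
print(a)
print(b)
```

Key concept: list.copy() creates independent copy.
Step by step:
`a = [6, 8, 1]` → a = [6, 8, 1]
`b = a.copy()` → b = [6, 8, 1]
`a.append(999)` → a = [6, 8, 1, 999]
`print(a)` → prints [6, 8, 1, 999]
`print(b)` → prints [6, 8, 1]

Answer:
[6, 8, 1, 999]
[6, 8, 1]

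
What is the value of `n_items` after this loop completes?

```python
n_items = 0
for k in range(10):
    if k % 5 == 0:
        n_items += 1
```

Count numbers divisible by 5 in range(10)
`n_items` takes the values: 0 → 1 → 2

Answer: 2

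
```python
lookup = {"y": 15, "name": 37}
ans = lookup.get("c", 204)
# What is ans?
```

Trace:
`lookup = {"y": 15, "name": 37}` → lookup = {'y': 15, 'name': 37}
`ans = lookup.get("c", 204)` → ans = 204
So ans = 204

Answer: 204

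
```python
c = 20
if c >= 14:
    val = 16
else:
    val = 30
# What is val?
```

Trace:
`c = 20` → c = 20
`if c >= 14: ...` → c >= 14 is True → val = 16
So val = 16

Answer: 16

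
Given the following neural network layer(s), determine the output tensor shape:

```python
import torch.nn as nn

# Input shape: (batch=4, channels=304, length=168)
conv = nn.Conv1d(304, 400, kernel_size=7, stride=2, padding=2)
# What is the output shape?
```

Input: (4, 304, 168) -> Output: (4, 400, 83)

Answer: (4, 400, 83)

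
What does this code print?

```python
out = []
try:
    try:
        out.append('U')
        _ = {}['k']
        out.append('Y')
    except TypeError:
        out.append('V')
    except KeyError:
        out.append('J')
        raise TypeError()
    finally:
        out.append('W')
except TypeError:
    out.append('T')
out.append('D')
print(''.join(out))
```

Execution trace: 'U' (inner try body) → 'J' (inner except KeyError) → 'W' (inner finally) → 'T' (outer except TypeError) → 'D' (after the try/except). Output: UJWTD

Answer: UJWTD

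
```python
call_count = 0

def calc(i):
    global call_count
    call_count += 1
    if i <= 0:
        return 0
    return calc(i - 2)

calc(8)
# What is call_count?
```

Linear recursion stepping by 2: 5 calls from i=8 down to ≤0.

Answer: 5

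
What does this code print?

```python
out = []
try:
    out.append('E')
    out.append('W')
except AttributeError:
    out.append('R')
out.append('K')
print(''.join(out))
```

Execution trace: 'E' (try body) → 'W' (try body, no exception) → 'K' (after the try/except). Output: EWK

Answer: EWK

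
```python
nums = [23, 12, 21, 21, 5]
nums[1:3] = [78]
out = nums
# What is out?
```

Trace:
`nums = [23, 12, 21, 21, 5]` → nums = [23, 12, 21, 21, 5]
`nums[1:3] = [78]` → nums = [23, 78, 21, 5]
`out = nums` → out = [23, 78, 21, 5]
So out = [23, 78, 21, 5]

Answer: [23, 78, 21, 5]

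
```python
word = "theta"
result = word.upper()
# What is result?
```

Trace:
`word = "theta"` → word = 'theta'
`result = word.upper()` → result = 'THETA'
So result = 'THETA'

Answer: 'THETA'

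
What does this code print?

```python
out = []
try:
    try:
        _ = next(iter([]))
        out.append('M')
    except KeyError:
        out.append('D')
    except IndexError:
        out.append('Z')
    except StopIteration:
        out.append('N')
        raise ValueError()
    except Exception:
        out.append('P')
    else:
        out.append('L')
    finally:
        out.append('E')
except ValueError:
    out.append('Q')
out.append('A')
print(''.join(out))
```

Execution trace: 'N' (inner except StopIteration) → 'E' (inner finally) → 'Q' (outer except ValueError) → 'A' (after the try/except). Output: NEQA

Answer: NEQA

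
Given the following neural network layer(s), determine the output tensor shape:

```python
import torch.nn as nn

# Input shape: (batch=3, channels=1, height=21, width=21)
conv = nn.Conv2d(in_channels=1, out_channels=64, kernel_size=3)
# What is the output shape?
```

Input: (3, 1, 21, 21) -> Output: (3, 64, 19, 19)

Answer: (3, 64, 19, 19)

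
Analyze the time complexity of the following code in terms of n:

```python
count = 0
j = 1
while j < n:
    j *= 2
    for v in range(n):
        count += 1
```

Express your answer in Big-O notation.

Each loop level contributes: log n × n. Multiplying the contributions gives O(n log n).

Answer: O(n log n)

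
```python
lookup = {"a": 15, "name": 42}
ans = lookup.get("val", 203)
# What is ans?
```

Trace:
`lookup = {"a": 15, "name": 42}` → lookup = {'a': 15, 'name': 42}
`ans = lookup.get("val", 203)` → ans = 203
So ans = 203

Answer: 203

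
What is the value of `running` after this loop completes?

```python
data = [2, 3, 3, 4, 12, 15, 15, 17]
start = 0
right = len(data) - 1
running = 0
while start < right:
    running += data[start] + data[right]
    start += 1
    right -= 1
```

Sum of pairs from ends
`running` takes the values: 0 → 19 → 37 → 55 → 71

Answer: 71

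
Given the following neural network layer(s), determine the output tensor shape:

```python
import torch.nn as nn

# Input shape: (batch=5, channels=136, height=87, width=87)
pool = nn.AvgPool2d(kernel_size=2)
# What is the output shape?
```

Input: (5, 136, 87, 87) -> Output: (5, 136, 43, 43)

Answer: (5, 136, 43, 43)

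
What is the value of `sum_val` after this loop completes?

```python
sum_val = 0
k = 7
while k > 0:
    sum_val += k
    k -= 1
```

Sum 7 down to 1
`sum_val` takes the values: 0 → 7 → 13 → 18 → 22 → 25 → 27 → 28

Answer: 28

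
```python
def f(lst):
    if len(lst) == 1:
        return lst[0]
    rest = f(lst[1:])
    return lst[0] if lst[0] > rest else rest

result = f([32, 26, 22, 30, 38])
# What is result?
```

Recursive max over [32, 26, 22, 30, 38] = 38

Answer: 38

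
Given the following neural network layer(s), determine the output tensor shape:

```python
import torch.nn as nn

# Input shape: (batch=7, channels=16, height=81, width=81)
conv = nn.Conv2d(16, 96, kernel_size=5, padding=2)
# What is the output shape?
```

Input: (7, 16, 81, 81) -> Output: (7, 96, 81, 81)

Answer: (7, 96, 81, 81)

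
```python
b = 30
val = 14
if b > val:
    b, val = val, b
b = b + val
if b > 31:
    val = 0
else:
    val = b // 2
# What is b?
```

Trace:
`b = 30` → b = 30
`val = 14` → val = 14
`if b > val: ...` → b > val is True → b = 14; val = 30
`b = b + val` → b = 44
`if b > 31: ...` → b > 31 is True → val = 0
So b = 44

Answer: 44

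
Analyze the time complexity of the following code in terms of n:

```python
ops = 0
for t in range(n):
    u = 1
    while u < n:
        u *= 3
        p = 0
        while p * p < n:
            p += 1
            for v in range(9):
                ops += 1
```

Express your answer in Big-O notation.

Each loop level contributes: n × log n × √n × 1. Multiplying the contributions gives O(n√n log n).

Answer: O(n√n log n)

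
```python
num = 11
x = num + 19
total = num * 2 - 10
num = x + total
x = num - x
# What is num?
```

Trace:
`num = 11` → num = 11
`x = num + 19` → x = 30
`total = num * 2 - 10` → total = 12
`num = x + total` → num = 42
`x = num - x` → x = 12
So num = 42

Answer: 42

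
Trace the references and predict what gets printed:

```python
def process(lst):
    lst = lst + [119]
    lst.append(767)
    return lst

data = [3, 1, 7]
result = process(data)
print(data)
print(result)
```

Key concept: rebinding parameter vs mutation.
Step by step:
`data = [3, 1, 7]` → data = [3, 1, 7]
`result = process(data)` → result = [3, 1, 7, 119, 767]
`print(data)` → prints [3, 1, 7]
`print(result)` → prints [3, 1, 7, 119, 767]

Answer:
[3, 1, 7]
[3, 1, 7, 119, 767]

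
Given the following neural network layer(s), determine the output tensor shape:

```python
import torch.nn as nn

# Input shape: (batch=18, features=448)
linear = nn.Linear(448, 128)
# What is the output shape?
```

Input: (18, 448) -> Output: (18, 128)

Answer: (18, 128)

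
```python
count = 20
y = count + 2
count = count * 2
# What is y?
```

Trace:
`count = 20` → count = 20
`y = count + 2` → y = 22
`count = count * 2` → count = 40
So y = 22

Answer: 22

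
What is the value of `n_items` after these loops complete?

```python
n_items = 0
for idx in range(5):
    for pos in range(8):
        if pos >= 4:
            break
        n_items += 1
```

Inner breaks at 4, outer runs 5 times
`n_items` takes the values: 0 → 1 → 2 → 3 → 4 → 5 → 6 → 7 → 8 → 9 → 10 → 11 → 12 → 13 → 14 → 15 → 16 → 17 → 18 → 19 → 20

Answer: 20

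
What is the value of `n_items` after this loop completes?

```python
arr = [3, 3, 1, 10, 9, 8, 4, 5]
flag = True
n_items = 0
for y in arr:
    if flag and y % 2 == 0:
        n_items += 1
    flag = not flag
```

Count even values at even positions
`n_items` takes the values: 0 → 1

Answer: 1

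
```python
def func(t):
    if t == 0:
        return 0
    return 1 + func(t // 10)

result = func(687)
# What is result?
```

Count of digits of 687: 3

Answer: 3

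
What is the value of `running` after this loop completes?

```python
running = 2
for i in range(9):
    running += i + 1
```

Start at 2, add 1 to 9 = 47
`running` takes the values: 2 → 3 → 5 → 8 → 12 → 17 → 23 → 30 → 38 → 47

Answer: 47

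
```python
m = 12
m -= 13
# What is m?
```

Trace:
`m = 12` → m = 12
`m -= 13` → m = -1
So m = -1

Answer: -1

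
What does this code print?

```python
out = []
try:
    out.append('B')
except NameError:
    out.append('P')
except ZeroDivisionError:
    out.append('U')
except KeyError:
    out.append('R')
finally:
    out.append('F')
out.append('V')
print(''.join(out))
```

Execution trace: 'B' (try body, no exception) → 'F' (finally) → 'V' (after the try/except). Output: BFV

Answer: BFV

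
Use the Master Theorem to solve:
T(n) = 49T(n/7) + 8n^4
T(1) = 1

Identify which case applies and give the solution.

a=49, b=7, f(n)=8n^4. log_7(49) = 2. Since c=4 > 2 and the regularity condition holds (49(n/7)^4 = (49/7^4)n^4 with 49/7^4 < 1), Case 3 applies: T(n) = Θ(f(n)) = O(n^4).

Answer: O(n^4) - Case 3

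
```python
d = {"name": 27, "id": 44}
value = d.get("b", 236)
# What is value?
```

Trace:
`d = {"name": 27, "id": 44}` → d = {'name': 27, 'id': 44}
`value = d.get("b", 236)` → value = 236
So value = 236

Answer: 236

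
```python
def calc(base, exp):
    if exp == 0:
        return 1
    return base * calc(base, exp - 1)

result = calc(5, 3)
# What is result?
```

calc(5, 3) = 5 * 5 * 5 = 125

Answer: 125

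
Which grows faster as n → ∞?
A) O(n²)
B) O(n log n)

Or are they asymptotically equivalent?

O(n²) vs O(n log n): Higher order terms dominate.

Answer: A) O(n²) grows faster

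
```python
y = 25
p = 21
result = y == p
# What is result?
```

Trace:
`y = 25` → y = 25
`p = 21` → p = 21
`result = y == p` → result = False
So result = False

Answer: False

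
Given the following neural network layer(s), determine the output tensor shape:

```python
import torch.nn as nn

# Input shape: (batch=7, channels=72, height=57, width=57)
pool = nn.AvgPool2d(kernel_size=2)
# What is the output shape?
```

Input: (7, 72, 57, 57) -> Output: (7, 72, 28, 28)

Answer: (7, 72, 28, 28)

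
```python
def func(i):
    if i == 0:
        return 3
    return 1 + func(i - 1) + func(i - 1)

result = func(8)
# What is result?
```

func(i) = 1 + 2·func(i-1), func(0)=3. Closed form: (3+1)·2^8 - 1 = 1023.

Answer: 1023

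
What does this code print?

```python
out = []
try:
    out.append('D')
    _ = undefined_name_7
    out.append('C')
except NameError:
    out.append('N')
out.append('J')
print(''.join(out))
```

Execution trace: 'D' (try body) → 'N' (except NameError) → 'J' (after the try/except). Output: DNJ

Answer: DNJ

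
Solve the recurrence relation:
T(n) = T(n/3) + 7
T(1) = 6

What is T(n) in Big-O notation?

Each step divides n by 3 and adds 7. After log_3(n) steps we reach T(1)=6. So T(n) = 7·log_3(n) + 6 = O(log n).

Answer: O(log n)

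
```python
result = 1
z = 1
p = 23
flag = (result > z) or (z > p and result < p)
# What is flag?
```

Trace:
`result = 1` → result = 1
`z = 1` → z = 1
`p = 23` → p = 23
`flag = (result > z) or (z > p and result < p)` → flag = False
So flag = False

Answer: False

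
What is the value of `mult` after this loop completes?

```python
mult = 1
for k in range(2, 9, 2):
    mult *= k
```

Product of even numbers 2 to 8
`mult` takes the values: 1 → 2 → 8 → 48 → 384

Answer: 384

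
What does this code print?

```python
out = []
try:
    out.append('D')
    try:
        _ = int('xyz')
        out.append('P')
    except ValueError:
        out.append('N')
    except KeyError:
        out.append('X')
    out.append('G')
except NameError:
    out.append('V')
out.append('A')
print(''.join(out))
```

Execution trace: 'D' (try body) → 'N' (inner except ValueError) → 'G' (try body, no exception) → 'A' (after the try/except). Output: DNGA

Answer: DNGA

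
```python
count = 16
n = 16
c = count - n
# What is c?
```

Trace:
`count = 16` → count = 16
`n = 16` → n = 16
`c = count - n` → c = 0
So c = 0

Answer: 0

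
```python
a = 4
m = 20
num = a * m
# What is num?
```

Trace:
`a = 4` → a = 4
`m = 20` → m = 20
`num = a * m` → num = 80
So num = 80

Answer: 80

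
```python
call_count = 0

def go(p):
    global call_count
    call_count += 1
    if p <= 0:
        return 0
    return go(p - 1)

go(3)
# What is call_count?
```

Linear recursion stepping by 1: 4 calls from p=3 down to ≤0.

Answer: 4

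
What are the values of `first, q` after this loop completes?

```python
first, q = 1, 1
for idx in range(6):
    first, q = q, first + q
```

Fibonacci: after 6 iterations
`first, q` takes the values: (1, 1) → (1, 2) → (2, 3) → (3, 5) → (5, 8) → (8, 13) → (13, 21)

Answer: 13, 21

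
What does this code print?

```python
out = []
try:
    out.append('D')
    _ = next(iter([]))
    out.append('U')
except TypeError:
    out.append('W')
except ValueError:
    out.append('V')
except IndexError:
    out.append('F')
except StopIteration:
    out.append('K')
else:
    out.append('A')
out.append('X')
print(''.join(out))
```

Execution trace: 'D' (try body) → 'K' (except StopIteration) → 'X' (after the try/except). Output: DKX

Answer: DKX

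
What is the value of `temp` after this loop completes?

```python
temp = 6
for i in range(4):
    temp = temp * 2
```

Multiply by 2, 4 times: 6 * 2^4 = 96
`temp` takes the values: 6 → 12 → 24 → 48 → 96

Answer: 96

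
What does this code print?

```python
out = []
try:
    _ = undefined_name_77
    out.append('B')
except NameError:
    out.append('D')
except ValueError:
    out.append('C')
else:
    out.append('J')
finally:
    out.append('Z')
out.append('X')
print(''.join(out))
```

Execution trace: 'D' (except NameError) → 'Z' (finally) → 'X' (after the try/except). Output: DZX

Answer: DZX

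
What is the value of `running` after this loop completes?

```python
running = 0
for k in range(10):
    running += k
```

Sum of 0 to 9 = 45
`running` takes the values: 0 → 1 → 3 → 6 → 10 → 15 → 21 → 28 → 36 → 45

Answer: 45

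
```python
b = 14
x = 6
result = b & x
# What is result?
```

Trace:
`b = 14` → b = 14
`x = 6` → x = 6
`result = b & x` → result = 6
So result = 6

Answer: 6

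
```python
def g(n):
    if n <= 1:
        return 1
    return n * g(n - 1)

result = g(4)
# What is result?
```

g(4) = 4 * 3 * 2 * 1 = 24

Answer: 24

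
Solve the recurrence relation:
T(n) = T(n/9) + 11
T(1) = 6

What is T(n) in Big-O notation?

Each step divides n by 9 and adds 11. After log_9(n) steps we reach T(1)=6. So T(n) = 11·log_9(n) + 6 = O(log n).

Answer: O(log n)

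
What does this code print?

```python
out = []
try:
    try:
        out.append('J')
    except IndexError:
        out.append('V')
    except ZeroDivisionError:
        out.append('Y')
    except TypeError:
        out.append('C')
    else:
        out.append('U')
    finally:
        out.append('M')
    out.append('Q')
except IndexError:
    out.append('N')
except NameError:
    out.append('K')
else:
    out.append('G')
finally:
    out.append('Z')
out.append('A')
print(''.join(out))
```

Execution trace: 'J' (inner try body, no exception) → 'U' (inner else) → 'M' (inner finally) → 'Q' (try body, no exception) → 'G' (else) → 'Z' (finally) → 'A' (after the try/except). Output: JUMQGZA

Answer: JUMQGZA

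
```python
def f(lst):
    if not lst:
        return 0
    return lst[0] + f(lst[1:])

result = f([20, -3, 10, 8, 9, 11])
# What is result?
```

20 + (-3) + 10 + 8 + 9 + 11 + 0 = 55

Answer: 55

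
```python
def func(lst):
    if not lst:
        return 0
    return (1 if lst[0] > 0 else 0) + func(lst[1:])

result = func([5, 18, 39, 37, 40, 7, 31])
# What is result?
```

Count of positive elements in [5, 18, 39, 37, 40, 7, 31] = 7

Answer: 7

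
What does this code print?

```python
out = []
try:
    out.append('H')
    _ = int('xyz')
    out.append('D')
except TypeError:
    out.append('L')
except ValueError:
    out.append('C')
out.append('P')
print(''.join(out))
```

Execution trace: 'H' (try body) → 'C' (except ValueError) → 'P' (after the try/except). Output: HCP

Answer: HCP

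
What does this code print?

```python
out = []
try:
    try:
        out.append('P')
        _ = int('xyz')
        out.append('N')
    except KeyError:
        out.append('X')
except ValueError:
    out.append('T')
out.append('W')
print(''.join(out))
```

Execution trace: 'P' (try body) → 'T' (outer except ValueError) → 'W' (after the try/except). Output: PTW

Answer: PTW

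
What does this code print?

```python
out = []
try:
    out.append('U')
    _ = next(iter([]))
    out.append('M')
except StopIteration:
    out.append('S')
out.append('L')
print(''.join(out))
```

Execution trace: 'U' (try body) → 'S' (except StopIteration) → 'L' (after the try/except). Output: USL

Answer: USL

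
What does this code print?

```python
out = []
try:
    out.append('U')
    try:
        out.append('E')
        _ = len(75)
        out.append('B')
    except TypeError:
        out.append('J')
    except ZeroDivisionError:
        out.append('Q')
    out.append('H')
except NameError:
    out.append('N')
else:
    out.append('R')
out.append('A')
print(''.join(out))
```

Execution trace: 'U' (try body) → 'E' (inner try body) → 'J' (inner except TypeError) → 'H' (try body, no exception) → 'R' (else) → 'A' (after the try/except). Output: UEJHRA

Answer: UEJHRA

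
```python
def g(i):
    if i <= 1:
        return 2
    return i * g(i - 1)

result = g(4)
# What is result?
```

g(4) = 4 * 3 * 2 * 2 = 48

Answer: 48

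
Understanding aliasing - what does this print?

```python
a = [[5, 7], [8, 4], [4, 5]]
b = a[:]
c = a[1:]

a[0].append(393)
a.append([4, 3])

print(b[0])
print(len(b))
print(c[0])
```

Key concept: slice with nested mutation.
Step by step:
`a = [[5, 7], [8, 4], [4, 5]]` → a = [[5, 7], [8, 4], [4, 5]]
`b = a[:]` → b = [[5, 7], [8, 4], [4, 5]]
`c = a[1:]` → c = [[8, 4], [4, 5]]
`a[0].append(393)` → a = [[5, 7, 393], [8, 4], [4, 5]]; b = [[5, 7, 393], [8, 4], [4, 5]]
`a.append([4, 3])` → a = [[5, 7, 393], [8, 4], [4, 5], [4, 3]]
`print(b[0])` → prints [5, 7, 393]
`print(len(b))` → prints 3
`print(c[0])` → prints [8, 4]

Answer:
[5, 7, 393]
3
[8, 4]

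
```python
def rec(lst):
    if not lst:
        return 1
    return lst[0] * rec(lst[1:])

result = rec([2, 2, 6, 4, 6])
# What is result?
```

Product over [2, 2, 6, 4, 6] = 2 * 2 * 6 * 4 * 6 = 576

Answer: 576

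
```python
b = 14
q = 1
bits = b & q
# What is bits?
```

Trace:
`b = 14` → b = 14
`q = 1` → q = 1
`bits = b & q` → bits = 0
So bits = 0

Answer: 0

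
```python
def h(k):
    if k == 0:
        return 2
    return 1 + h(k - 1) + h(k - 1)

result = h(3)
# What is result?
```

h(k) = 1 + 2·h(k-1), h(0)=2. Closed form: (2+1)·2^3 - 1 = 23.

Answer: 23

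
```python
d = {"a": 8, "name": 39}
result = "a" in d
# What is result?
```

Trace:
`d = {"a": 8, "name": 39}` → d = {'a': 8, 'name': 39}
`result = "a" in d` → result = True
So result = True

Answer: True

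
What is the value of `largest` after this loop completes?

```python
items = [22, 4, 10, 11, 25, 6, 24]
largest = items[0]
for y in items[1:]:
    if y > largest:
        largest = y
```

Maximum of [22, 4, 10, 11, 25, 6, 24]
`largest` takes the values: 22 → 25

Answer: 25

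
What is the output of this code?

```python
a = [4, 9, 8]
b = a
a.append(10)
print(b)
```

Key concept: basic list aliasing.
Step by step:
`a = [4, 9, 8]` → a = [4, 9, 8]
`b = a` → b = [4, 9, 8] (same object as a)
`a.append(10)` → a = [4, 9, 8, 10] (same object as b); b = [4, 9, 8, 10] (same object as a)
`print(b)` → prints [4, 9, 8, 10]

Answer: [4, 9, 8, 10]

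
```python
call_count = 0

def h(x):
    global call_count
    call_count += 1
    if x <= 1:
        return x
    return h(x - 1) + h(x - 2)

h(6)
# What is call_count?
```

Calls(x) = 1 + Calls(x-1) + Calls(x-2); Calls(0)=Calls(1)=1. For x=6 this gives 25.

Answer: 25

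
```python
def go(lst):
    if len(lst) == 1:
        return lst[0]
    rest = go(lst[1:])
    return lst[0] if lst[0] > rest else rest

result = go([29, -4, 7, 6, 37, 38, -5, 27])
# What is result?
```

Recursive max over [29, -4, 7, 6, 37, 38, -5, 27] = 38

Answer: 38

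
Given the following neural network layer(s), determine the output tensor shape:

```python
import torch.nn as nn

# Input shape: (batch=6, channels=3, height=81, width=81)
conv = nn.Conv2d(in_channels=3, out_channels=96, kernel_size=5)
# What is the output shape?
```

Input: (6, 3, 81, 81) -> Output: (6, 96, 77, 77)

Answer: (6, 96, 77, 77)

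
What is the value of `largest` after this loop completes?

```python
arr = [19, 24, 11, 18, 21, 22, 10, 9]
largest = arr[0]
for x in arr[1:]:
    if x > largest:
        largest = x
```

Maximum of [19, 24, 11, 18, 21, 22, 10, 9]
`largest` takes the values: 19 → 24

Answer: 24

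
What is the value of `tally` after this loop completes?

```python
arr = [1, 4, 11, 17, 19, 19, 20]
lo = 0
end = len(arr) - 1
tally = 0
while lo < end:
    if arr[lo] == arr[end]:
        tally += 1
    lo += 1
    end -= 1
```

Count matching pairs from ends
`tally` takes the values: 0

Answer: 0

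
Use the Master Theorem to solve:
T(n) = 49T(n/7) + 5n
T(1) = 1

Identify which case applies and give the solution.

a=49, b=7, f(n)=5n. log_7(49) = 2. Since c=1 < 2, Case 1 applies: T(n) = Θ(n^log_b(a)) = O(n^2).

Answer: O(n^2) - Case 1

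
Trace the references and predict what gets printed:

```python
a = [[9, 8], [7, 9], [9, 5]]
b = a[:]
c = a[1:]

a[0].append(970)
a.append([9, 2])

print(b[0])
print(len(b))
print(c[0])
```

Key concept: slice with nested mutation.
Step by step:
`a = [[9, 8], [7, 9], [9, 5]]` → a = [[9, 8], [7, 9], [9, 5]]
`b = a[:]` → b = [[9, 8], [7, 9], [9, 5]]
`c = a[1:]` → c = [[7, 9], [9, 5]]
`a[0].append(970)` → a = [[9, 8, 970], [7, 9], [9, 5]]; b = [[9, 8, 970], [7, 9], [9, 5]]
`a.append([9, 2])` → a = [[9, 8, 970], [7, 9], [9, 5], [9, 2]]
`print(b[0])` → prints [9, 8, 970]
`print(len(b))` → prints 3
`print(c[0])` → prints [7, 9]

Answer:
[9, 8, 970]
3
[7, 9]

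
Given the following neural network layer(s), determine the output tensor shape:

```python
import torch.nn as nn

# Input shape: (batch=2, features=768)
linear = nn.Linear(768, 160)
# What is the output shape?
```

Input: (2, 768) -> Output: (2, 160)

Answer: (2, 160)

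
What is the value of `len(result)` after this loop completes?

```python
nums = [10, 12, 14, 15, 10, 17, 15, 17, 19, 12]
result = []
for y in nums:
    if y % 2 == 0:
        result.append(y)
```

Count even numbers in [10, 12, 14, 15, 10, 17, 15, 17, 19, 12]
`result` takes the values: [] → [10] → [10, 12] → [10, 12, 14] → [10, 12, 14, 10] → [10, 12, 14, 10, 12]
So `len(result)` = 5

Answer: 5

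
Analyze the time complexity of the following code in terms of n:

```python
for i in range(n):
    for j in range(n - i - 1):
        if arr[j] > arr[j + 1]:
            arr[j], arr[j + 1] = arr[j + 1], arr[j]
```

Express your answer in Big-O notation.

This is Bubble sort. Time complexity: O(n²).

Answer: O(n²)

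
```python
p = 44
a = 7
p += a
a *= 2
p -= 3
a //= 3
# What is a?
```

Trace:
`p = 44` → p = 44
`a = 7` → a = 7
`p += a` → p = 51
`a *= 2` → a = 14
`p -= 3` → p = 48
`a //= 3` → a = 4
So a = 4

Answer: 4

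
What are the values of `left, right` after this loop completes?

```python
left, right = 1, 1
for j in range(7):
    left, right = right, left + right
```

Fibonacci: after 7 iterations
`left, right` takes the values: (1, 1) → (1, 2) → (2, 3) → (3, 5) → (5, 8) → (8, 13) → (13, 21) → (21, 34)

Answer: 21, 34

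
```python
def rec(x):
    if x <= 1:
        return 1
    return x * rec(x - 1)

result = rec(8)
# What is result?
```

rec(8) = 8 * 7 * 6 * 5 * 4 * 3 * 2 * 1 = 40320

Answer: 40320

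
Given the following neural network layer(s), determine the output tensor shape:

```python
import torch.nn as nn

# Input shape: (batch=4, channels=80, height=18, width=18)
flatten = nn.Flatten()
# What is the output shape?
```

Input: (4, 80, 18, 18) -> Output: (4, 25920)

Answer: (4, 25920)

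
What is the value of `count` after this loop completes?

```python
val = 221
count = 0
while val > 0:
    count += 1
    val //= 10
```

Count digits by repeated division by 10
`count` takes the values: 0 → 1 → 2 → 3

Answer: 3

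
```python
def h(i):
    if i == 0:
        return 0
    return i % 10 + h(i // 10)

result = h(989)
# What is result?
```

Sum of digits of 989: 9 + 8 + 9 = 26

Answer: 26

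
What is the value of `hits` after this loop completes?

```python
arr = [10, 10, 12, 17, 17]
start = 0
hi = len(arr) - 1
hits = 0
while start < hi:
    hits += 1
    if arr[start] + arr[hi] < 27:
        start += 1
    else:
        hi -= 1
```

Steps to find pair summing to 27
`hits` takes the values: 0 → 1 → 2 → 3 → 4

Answer: 4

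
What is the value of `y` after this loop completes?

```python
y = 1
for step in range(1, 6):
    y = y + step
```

Start at 1, add 1 through 5
`y` takes the values: 1 → 2 → 4 → 7 → 11 → 16

Answer: 16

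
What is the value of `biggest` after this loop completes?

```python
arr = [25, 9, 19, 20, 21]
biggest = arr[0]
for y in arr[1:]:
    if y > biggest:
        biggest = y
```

Maximum of [25, 9, 19, 20, 21]
`biggest` takes the values: 25

Answer: 25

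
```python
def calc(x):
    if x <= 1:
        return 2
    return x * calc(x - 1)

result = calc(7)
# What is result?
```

calc(7) = 7 * 6 * 5 * 4 * 3 * 2 * 2 = 10080

Answer: 10080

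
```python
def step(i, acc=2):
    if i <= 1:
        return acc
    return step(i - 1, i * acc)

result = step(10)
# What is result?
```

Accumulator trace (n, acc): (10, 2) -> (9, 20) -> (8, 180) -> (7, 1440) -> (6, 10080) -> (5, 60480) -> (4, 302400) -> (3, 1209600) -> (2, 3628800) -> (1, 7257600) -> return 7257600

Answer: 7257600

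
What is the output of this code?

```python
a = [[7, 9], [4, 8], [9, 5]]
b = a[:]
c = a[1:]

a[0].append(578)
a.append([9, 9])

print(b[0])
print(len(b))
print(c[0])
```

Key concept: slice with nested mutation.
Step by step:
`a = [[7, 9], [4, 8], [9, 5]]` → a = [[7, 9], [4, 8], [9, 5]]
`b = a[:]` → b = [[7, 9], [4, 8], [9, 5]]
`c = a[1:]` → c = [[4, 8], [9, 5]]
`a[0].append(578)` → a = [[7, 9, 578], [4, 8], [9, 5]]; b = [[7, 9, 578], [4, 8], [9, 5]]
`a.append([9, 9])` → a = [[7, 9, 578], [4, 8], [9, 5], [9, 9]]
`print(b[0])` → prints [7, 9, 578]
`print(len(b))` → prints 3
`print(c[0])` → prints [4, 8]

Answer:
[7, 9, 578]
3
[4, 8]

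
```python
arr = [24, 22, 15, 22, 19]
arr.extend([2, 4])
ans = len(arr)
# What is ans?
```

Trace:
`arr = [24, 22, 15, 22, 19]` → arr = [24, 22, 15, 22, 19]
`arr.extend([2, 4])` → arr = [24, 22, 15, 22, 19, 2, 4]
`ans = len(arr)` → ans = 7
So ans = 7

Answer: 7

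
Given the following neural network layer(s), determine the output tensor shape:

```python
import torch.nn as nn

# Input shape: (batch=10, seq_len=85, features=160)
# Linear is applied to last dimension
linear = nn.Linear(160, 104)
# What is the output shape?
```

Input: (10, 85, 160) -> Output: (10, 85, 104)

Answer: (10, 85, 104)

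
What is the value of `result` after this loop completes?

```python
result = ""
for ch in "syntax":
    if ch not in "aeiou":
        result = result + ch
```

Remove vowels from 'syntax'
`result` takes the values: "" → "s" → "sy" → "syn" → "synt" → "syntx"

Answer: "syntx"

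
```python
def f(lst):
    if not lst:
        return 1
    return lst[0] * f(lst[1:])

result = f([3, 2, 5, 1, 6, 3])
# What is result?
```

Product over [3, 2, 5, 1, 6, 3] = 3 * 2 * 5 * 1 * 6 * 3 = 540

Answer: 540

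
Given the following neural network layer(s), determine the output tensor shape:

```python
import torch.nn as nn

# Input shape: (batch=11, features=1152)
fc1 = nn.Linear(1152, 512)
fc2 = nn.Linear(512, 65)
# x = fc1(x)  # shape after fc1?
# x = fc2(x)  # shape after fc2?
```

Input: (11, 1152) -> after fc1: (11, 512) -> Output: (11, 65)

Answer: (11, 65)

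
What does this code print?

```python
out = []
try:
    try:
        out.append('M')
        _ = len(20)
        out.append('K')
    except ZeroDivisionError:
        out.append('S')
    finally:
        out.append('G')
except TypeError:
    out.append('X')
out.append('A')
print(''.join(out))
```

Execution trace: 'M' (try body) → 'G' (finally) → 'X' (outer except TypeError) → 'A' (after the try/except). Output: MGXA

Answer: MGXA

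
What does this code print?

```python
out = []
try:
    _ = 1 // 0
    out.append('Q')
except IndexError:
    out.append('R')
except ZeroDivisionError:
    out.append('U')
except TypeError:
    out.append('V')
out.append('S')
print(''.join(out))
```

Execution trace: 'U' (except ZeroDivisionError) → 'S' (after the try/except). Output: US

Answer: US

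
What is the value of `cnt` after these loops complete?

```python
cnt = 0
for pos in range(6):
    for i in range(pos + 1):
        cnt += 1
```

Triangle: 1 + 2 + ... + 6
`cnt` takes the values: 0 → 1 → 2 → 3 → 4 → 5 → 6 → 7 → 8 → 9 → 10 → 11 → 12 → 13 → 14 → 15 → 16 → 17 → 18 → 19 → 20 → 21

Answer: 21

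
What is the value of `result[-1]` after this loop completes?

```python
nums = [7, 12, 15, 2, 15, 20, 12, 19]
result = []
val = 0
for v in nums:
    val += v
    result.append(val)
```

Cumulative sum ends at 102
`result` takes the values: [] → [7] → [7, 19] → [7, 19, 34] → [7, 19, 34, 36] → [7, 19, 34, 36, 51] → [7, 19, 34, 36, 51, 71] → [7, 19, 34, 36, 51, 71, 83] → [7, 19, 34, 36, 51, 71, 83, 102]
So `result[-1]` = 102

Answer: 102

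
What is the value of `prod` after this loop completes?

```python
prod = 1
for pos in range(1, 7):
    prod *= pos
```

6! = 720
`prod` takes the values: 1 → 2 → 6 → 24 → 120 → 720

Answer: 720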